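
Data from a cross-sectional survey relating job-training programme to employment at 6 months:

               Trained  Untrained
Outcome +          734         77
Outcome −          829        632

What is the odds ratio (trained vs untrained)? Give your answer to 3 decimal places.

Reading the table with exposure as columns: a = 734 (Trained, case), b = 829 (Trained, non-case), c = 77 (Untrained, case), d = 632.
OR = (a·d)/(b·c) = (734 × 632) / (829 × 77) = 463888 / 63833 = 7.26721
The odds of employment at 6 months are about 7.27 times as high in the trained group.

7.267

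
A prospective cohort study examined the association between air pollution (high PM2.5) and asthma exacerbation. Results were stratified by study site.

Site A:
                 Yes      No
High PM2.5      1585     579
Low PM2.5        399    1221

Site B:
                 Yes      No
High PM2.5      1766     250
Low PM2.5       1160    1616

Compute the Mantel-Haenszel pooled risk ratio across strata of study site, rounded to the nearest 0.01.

2.38

RR_MH = Σ(aᵢ·n₀ᵢ/nᵢ) / Σ(cᵢ·n₁ᵢ/nᵢ), with n₁ᵢ = aᵢ+bᵢ (exposed), n₀ᵢ = cᵢ+dᵢ (unexposed), nᵢ = n₁ᵢ+n₀ᵢ.
Stratum 1 (Site A): n₁ = 2164, n₀ = 1620, n = 3784; a·n₀/n = 1585·1620/3784 = 678.5677; c·n₁/n = 399·2164/3784 = 228.1808
Stratum 2 (Site B): n₁ = 2016, n₀ = 2776, n = 4792; a·n₀/n = 1766·2776/4792 = 1023.0417; c·n₁/n = 1160·2016/4792 = 488.0134
RR_MH = (678.5677 + 1023.0417) / (228.1808 + 488.0134) = 1701.6094 / 716.1941 = 2.37591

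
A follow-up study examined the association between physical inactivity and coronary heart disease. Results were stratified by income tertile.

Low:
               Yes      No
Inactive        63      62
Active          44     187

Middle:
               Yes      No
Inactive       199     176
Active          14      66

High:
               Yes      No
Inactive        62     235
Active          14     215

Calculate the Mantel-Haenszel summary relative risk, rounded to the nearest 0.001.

RR_MH = Σ(aᵢ·n₀ᵢ/nᵢ) / Σ(cᵢ·n₁ᵢ/nᵢ), with n₁ᵢ = aᵢ+bᵢ (exposed), n₀ᵢ = cᵢ+dᵢ (unexposed), nᵢ = n₁ᵢ+n₀ᵢ.
Stratum 1 (Low): n₁ = 125, n₀ = 231, n = 356; a·n₀/n = 63·231/356 = 40.8792; c·n₁/n = 44·125/356 = 15.4494
Stratum 2 (Middle): n₁ = 375, n₀ = 80, n = 455; a·n₀/n = 199·80/455 = 34.9890; c·n₁/n = 14·375/455 = 11.5385
Stratum 3 (High): n₁ = 297, n₀ = 229, n = 526; a·n₀/n = 62·229/526 = 26.9924; c·n₁/n = 14·297/526 = 7.9049
RR_MH = (40.8792 + 34.9890 + 26.9924) / (15.4494 + 11.5385 + 7.9049) = 102.8606 / 34.8928 = 2.94790

2.948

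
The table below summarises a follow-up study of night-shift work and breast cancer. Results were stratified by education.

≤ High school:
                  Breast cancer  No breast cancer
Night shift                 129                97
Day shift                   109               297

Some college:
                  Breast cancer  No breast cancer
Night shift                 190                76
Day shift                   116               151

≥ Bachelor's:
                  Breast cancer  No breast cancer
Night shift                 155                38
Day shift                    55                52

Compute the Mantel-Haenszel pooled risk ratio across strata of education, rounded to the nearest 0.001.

RR_MH = Σ(aᵢ·n₀ᵢ/nᵢ) / Σ(cᵢ·n₁ᵢ/nᵢ), with n₁ᵢ = aᵢ+bᵢ (exposed), n₀ᵢ = cᵢ+dᵢ (unexposed), nᵢ = n₁ᵢ+n₀ᵢ.
Stratum 1 (≤ High school): n₁ = 226, n₀ = 406, n = 632; a·n₀/n = 129·406/632 = 82.8703; c·n₁/n = 109·226/632 = 38.9778
Stratum 2 (Some college): n₁ = 266, n₀ = 267, n = 533; a·n₀/n = 190·267/533 = 95.1782; c·n₁/n = 116·266/533 = 57.8912
Stratum 3 (≥ Bachelor's): n₁ = 193, n₀ = 107, n = 300; a·n₀/n = 155·107/300 = 55.2833; c·n₁/n = 55·193/300 = 35.3833
RR_MH = (82.8703 + 95.1782 + 55.2833) / (38.9778 + 57.8912 + 35.3833) = 233.3318 / 132.2524 = 1.76429

1.764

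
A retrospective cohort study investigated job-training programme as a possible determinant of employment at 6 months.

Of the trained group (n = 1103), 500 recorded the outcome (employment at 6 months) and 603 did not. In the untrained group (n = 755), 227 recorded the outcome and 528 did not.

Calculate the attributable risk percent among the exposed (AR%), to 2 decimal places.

From the description: a = 500, b = 603, c = 227, d = 528.
Risk in exposed = 500/1103 = 0.45331; risk in unexposed = 227/755 = 0.30066.
RR = 0.45331/0.30066 = 1.50770
AR% = (RR − 1)/RR × 100 = (1.50770 − 1)/1.50770 × 100 = 33.6739%

33.67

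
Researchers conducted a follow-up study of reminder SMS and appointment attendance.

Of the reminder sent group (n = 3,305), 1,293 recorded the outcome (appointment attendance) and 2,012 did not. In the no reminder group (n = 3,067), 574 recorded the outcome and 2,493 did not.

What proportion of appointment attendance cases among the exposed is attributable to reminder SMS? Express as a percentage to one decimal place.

From the description: a = 1293, b = 2012, c = 574, d = 2493.
Risk in exposed = 1293/3305 = 0.39123; risk in unexposed = 574/3067 = 0.18715.
RR = 0.39123/0.18715 = 2.09040
AR% = (RR − 1)/RR × 100 = (2.09040 − 1)/2.09040 × 100 = 52.1622%

52.2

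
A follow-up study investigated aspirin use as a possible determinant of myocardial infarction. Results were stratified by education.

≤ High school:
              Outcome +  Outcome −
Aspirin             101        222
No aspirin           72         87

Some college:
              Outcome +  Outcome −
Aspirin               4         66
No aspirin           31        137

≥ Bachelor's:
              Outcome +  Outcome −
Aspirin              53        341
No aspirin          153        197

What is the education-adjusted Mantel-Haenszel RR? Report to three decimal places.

RR_MH = Σ(aᵢ·n₀ᵢ/nᵢ) / Σ(cᵢ·n₁ᵢ/nᵢ), with n₁ᵢ = aᵢ+bᵢ (exposed), n₀ᵢ = cᵢ+dᵢ (unexposed), nᵢ = n₁ᵢ+n₀ᵢ.
Stratum 1 (≤ High school): n₁ = 323, n₀ = 159, n = 482; a·n₀/n = 101·159/482 = 33.3174; c·n₁/n = 72·323/482 = 48.2490
Stratum 2 (Some college): n₁ = 70, n₀ = 168, n = 238; a·n₀/n = 4·168/238 = 2.8235; c·n₁/n = 31·70/238 = 9.1176
Stratum 3 (≥ Bachelor's): n₁ = 394, n₀ = 350, n = 744; a·n₀/n = 53·350/744 = 24.9328; c·n₁/n = 153·394/744 = 81.0242
RR_MH = (33.3174 + 2.8235 + 24.9328) / (48.2490 + 9.1176 + 81.0242) = 61.0738 / 138.3908 = 0.44131

0.441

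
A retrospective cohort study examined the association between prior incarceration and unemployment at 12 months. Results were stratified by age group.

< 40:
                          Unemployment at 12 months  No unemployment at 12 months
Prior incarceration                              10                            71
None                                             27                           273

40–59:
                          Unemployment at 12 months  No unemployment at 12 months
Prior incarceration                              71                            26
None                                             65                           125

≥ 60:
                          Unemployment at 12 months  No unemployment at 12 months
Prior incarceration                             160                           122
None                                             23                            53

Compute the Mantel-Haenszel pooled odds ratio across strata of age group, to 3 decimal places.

3.293

OR_MH = Σ(aᵢdᵢ/nᵢ) / Σ(bᵢcᵢ/nᵢ), where nᵢ is the stratum total.
Stratum 1 (< 40): n = 381; a·d/n = 10·273/381 = 7.1654; b·c/n = 71·27/381 = 5.0315
Stratum 2 (40–59): n = 287; a·d/n = 71·125/287 = 30.9233; b·c/n = 26·65/287 = 5.8885
Stratum 3 (≥ 60): n = 358; a·d/n = 160·53/358 = 23.6872; b·c/n = 122·23/358 = 7.8380
OR_MH = (7.1654 + 30.9233 + 23.6872) / (5.0315 + 5.8885 + 7.8380) = 61.7759 / 18.7580 = 3.29331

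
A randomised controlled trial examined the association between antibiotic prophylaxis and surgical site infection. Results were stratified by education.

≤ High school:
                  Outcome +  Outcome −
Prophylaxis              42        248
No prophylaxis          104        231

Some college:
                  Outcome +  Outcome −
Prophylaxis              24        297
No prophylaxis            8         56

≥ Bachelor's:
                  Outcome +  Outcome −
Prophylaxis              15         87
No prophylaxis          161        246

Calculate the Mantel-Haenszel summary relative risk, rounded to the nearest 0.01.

0.44

RR_MH = Σ(aᵢ·n₀ᵢ/nᵢ) / Σ(cᵢ·n₁ᵢ/nᵢ), with n₁ᵢ = aᵢ+bᵢ (exposed), n₀ᵢ = cᵢ+dᵢ (unexposed), nᵢ = n₁ᵢ+n₀ᵢ.
Stratum 1 (≤ High school): n₁ = 290, n₀ = 335, n = 625; a·n₀/n = 42·335/625 = 22.5120; c·n₁/n = 104·290/625 = 48.2560
Stratum 2 (Some college): n₁ = 321, n₀ = 64, n = 385; a·n₀/n = 24·64/385 = 3.9896; c·n₁/n = 8·321/385 = 6.6701
Stratum 3 (≥ Bachelor's): n₁ = 102, n₀ = 407, n = 509; a·n₀/n = 15·407/509 = 11.9941; c·n₁/n = 161·102/509 = 32.2633
RR_MH = (22.5120 + 3.9896 + 11.9941) / (48.2560 + 6.6701 + 32.2633) = 38.4957 / 87.1894 = 0.44152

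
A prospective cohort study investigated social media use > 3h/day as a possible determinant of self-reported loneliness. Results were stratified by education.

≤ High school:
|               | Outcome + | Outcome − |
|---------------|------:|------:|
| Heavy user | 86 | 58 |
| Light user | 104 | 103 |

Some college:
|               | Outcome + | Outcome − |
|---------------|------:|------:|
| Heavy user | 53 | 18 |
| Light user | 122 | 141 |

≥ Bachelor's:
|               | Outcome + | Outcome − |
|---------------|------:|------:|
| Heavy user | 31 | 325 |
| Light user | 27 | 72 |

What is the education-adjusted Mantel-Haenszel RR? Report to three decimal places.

RR_MH = Σ(aᵢ·n₀ᵢ/nᵢ) / Σ(cᵢ·n₁ᵢ/nᵢ), with n₁ᵢ = aᵢ+bᵢ (exposed), n₀ᵢ = cᵢ+dᵢ (unexposed), nᵢ = n₁ᵢ+n₀ᵢ.
Stratum 1 (≤ High school): n₁ = 144, n₀ = 207, n = 351; a·n₀/n = 86·207/351 = 50.7179; c·n₁/n = 104·144/351 = 42.6667
Stratum 2 (Some college): n₁ = 71, n₀ = 263, n = 334; a·n₀/n = 53·263/334 = 41.7335; c·n₁/n = 122·71/334 = 25.9341
Stratum 3 (≥ Bachelor's): n₁ = 356, n₀ = 99, n = 455; a·n₀/n = 31·99/455 = 6.7451; c·n₁/n = 27·356/455 = 21.1253
RR_MH = (50.7179 + 41.7335 + 6.7451) / (42.6667 + 25.9341 + 21.1253) = 99.1965 / 89.7261 = 1.10555

1.106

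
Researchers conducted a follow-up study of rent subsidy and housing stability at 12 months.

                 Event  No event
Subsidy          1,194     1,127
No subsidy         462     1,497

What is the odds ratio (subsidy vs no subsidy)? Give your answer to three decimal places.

Cells: a = 1194, b = 1127, c = 462, d = 1497.
OR = (a·d)/(b·c) = (1194 × 1497) / (1127 × 462) = 1787418 / 520674 = 3.43289
The odds of housing stability at 12 months are about 3.43 times as high in the subsidy group.

3.433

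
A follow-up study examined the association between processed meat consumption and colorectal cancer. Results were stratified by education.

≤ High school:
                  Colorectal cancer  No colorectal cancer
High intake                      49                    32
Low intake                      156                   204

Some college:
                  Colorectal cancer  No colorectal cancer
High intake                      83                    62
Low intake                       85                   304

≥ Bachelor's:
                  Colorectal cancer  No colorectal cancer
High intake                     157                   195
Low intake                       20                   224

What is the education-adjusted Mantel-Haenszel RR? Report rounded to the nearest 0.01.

RR_MH = Σ(aᵢ·n₀ᵢ/nᵢ) / Σ(cᵢ·n₁ᵢ/nᵢ), with n₁ᵢ = aᵢ+bᵢ (exposed), n₀ᵢ = cᵢ+dᵢ (unexposed), nᵢ = n₁ᵢ+n₀ᵢ.
Stratum 1 (≤ High school): n₁ = 81, n₀ = 360, n = 441; a·n₀/n = 49·360/441 = 40.0000; c·n₁/n = 156·81/441 = 28.6531
Stratum 2 (Some college): n₁ = 145, n₀ = 389, n = 534; a·n₀/n = 83·389/534 = 60.4625; c·n₁/n = 85·145/534 = 23.0805
Stratum 3 (≥ Bachelor's): n₁ = 352, n₀ = 244, n = 596; a·n₀/n = 157·244/596 = 64.2752; c·n₁/n = 20·352/596 = 11.8121
RR_MH = (40.0000 + 60.4625 + 64.2752) / (28.6531 + 23.0805 + 11.8121) = 164.7377 / 63.5457 = 2.59243

2.59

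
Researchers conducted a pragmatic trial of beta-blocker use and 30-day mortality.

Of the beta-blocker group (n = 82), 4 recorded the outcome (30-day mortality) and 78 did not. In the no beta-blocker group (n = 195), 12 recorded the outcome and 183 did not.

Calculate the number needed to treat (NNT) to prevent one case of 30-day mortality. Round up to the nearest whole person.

Risk in treated group = 4/82 = 0.04878; risk in control = 12/195 = 0.06154.
Absolute risk reduction = 0.06154 − 0.04878 = 0.01276
NNT = 1 / ARR = 1 / 0.01276 = 78.382 → round up → 79

79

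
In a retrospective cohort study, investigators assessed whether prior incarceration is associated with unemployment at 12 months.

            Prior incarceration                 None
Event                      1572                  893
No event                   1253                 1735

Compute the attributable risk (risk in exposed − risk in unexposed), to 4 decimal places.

Reading the table with exposure as columns: a = 1572 (Prior incarceration, case), b = 1253 (Prior incarceration, non-case), c = 893 (None, case), d = 1735.
Risk in exposed = 1572/2825 = 0.556460; risk in unexposed = 893/2628 = 0.339802.
Risk difference = 0.556460 − 0.339802 = 0.216658

0.2167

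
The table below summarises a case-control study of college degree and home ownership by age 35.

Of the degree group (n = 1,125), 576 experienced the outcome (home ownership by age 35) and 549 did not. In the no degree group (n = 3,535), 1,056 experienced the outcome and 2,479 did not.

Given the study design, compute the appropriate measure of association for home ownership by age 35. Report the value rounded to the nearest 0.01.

2.46

From the description: a = 576, b = 549, c = 1056, d = 2479.
This is a case-control study: participants were sampled on outcome status, so risks in the source population cannot be estimated directly — relative risk is not valid here. The odds ratio is the appropriate measure.
OR = (a·d)/(b·c) = (576 × 2479) / (549 × 1056) = 1427904 / 579744 = 2.46299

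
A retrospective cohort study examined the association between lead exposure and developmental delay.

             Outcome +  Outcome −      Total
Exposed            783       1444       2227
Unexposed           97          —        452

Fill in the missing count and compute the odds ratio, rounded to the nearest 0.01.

1.98

The missing cell is in the unexposed row: 452 − 97 = 355.
So a = 783, b = 1444, c = 97, d = 355.
OR = (a·d)/(b·c) = (783 × 355) / (1444 × 97) = 277965 / 140068 = 1.98450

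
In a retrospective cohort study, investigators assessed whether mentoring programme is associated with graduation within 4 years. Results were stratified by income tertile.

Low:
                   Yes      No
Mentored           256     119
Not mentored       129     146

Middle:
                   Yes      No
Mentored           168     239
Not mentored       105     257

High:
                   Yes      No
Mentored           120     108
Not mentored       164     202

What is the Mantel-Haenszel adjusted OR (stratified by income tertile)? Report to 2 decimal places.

1.79

OR_MH = Σ(aᵢdᵢ/nᵢ) / Σ(bᵢcᵢ/nᵢ), where nᵢ is the stratum total.
Stratum 1 (Low): n = 650; a·d/n = 256·146/650 = 57.5015; b·c/n = 119·129/650 = 23.6169
Stratum 2 (Middle): n = 769; a·d/n = 168·257/769 = 56.1456; b·c/n = 239·105/769 = 32.6333
Stratum 3 (High): n = 594; a·d/n = 120·202/594 = 40.8081; b·c/n = 108·164/594 = 29.8182
OR_MH = (57.5015 + 56.1456 + 40.8081) / (23.6169 + 32.6333 + 29.8182) = 154.4553 / 86.0684 = 1.79456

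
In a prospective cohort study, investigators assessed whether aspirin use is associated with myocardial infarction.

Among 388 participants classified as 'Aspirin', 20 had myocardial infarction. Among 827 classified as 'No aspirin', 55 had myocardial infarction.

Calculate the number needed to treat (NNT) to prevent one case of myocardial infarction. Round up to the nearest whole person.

67

Risk in treated group = 20/388 = 0.05155; risk in control = 55/827 = 0.06651.
Absolute risk reduction = 0.06651 − 0.05155 = 0.01496
NNT = 1 / ARR = 1 / 0.01496 = 66.849 → round up → 67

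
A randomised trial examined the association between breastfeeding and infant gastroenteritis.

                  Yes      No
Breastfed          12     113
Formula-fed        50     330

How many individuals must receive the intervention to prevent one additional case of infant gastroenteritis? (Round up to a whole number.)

Risk in treated group = 12/125 = 0.09600; risk in control = 50/380 = 0.13158.
Absolute risk reduction = 0.13158 − 0.09600 = 0.03558
NNT = 1 / ARR = 1 / 0.03558 = 28.107 → round up → 29

29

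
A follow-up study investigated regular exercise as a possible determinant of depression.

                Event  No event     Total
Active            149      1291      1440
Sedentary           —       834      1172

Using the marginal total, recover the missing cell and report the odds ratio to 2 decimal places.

The missing cell is in the unexposed row: 1172 − 834 = 338.
So a = 149, b = 1291, c = 338, d = 834.
OR = (a·d)/(b·c) = (149 × 834) / (1291 × 338) = 124266 / 436358 = 0.28478

0.28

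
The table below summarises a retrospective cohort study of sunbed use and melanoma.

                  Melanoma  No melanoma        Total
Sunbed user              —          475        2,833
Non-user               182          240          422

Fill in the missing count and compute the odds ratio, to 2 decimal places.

6.55

The missing cell is in the exposed row: 2833 − 475 = 2358.
So a = 2358, b = 475, c = 182, d = 240.
OR = (a·d)/(b·c) = (2358 × 240) / (475 × 182) = 565920 / 86450 = 6.54621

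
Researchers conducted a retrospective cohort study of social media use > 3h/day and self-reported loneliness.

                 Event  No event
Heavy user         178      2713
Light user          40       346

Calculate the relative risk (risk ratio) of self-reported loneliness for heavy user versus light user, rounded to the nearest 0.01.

Cells: a = 178, b = 2713, c = 40, d = 346.
Risk in exposed = 178/2891 = 0.06157; risk in unexposed = 40/386 = 0.10363.
RR = 0.06157 / 0.10363 = 0.59415
The risk is 41% lower among the exposed than among the unexposed.

0.59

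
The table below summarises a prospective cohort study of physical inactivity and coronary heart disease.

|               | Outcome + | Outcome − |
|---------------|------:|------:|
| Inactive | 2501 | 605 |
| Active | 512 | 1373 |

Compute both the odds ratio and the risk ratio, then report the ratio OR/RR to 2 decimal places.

Cells: a = 2501, b = 605, c = 512, d = 1373.
OR = (2501·1373)/(605·512) = 3433873/309760 = 11.08559
Risk in exposed = 2501/3106 = 0.80522; risk in unexposed = 512/1885 = 0.27162; RR = 2.96451
OR/RR = 11.08559 / 2.96451 = 3.73943
The outcome is not rare, so the OR lies further from 1 than the RR.

3.74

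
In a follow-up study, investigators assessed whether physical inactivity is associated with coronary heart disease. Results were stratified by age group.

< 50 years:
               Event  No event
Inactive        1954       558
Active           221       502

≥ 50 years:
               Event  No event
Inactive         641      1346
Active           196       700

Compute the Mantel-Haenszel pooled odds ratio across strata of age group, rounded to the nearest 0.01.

OR_MH = Σ(aᵢdᵢ/nᵢ) / Σ(bᵢcᵢ/nᵢ), where nᵢ is the stratum total.
Stratum 1 (< 50 years): n = 3235; a·d/n = 1954·502/3235 = 303.2173; b·c/n = 558·221/3235 = 38.1199
Stratum 2 (≥ 50 years): n = 2883; a·d/n = 641·700/2883 = 155.6365; b·c/n = 1346·196/2883 = 91.5075
OR_MH = (303.2173 + 155.6365) / (38.1199 + 91.5075) = 458.8538 / 129.6274 = 3.53979

3.54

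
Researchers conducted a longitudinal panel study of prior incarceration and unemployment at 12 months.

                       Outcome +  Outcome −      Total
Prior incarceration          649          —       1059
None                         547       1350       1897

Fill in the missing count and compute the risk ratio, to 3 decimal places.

The missing cell is in the exposed row: 1059 − 649 = 410.
So a = 649, b = 410, c = 547, d = 1350.
RR = [a/(a+b)] / [c/(c+d)] = (649/1059) / (547/1897) = 0.61284/0.28835 = 2.12534

2.125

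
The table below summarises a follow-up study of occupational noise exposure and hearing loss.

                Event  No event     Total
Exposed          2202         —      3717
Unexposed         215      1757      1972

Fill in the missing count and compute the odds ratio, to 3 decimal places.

11.878

The missing cell is in the exposed row: 3717 − 2202 = 1515.
So a = 2202, b = 1515, c = 215, d = 1757.
OR = (a·d)/(b·c) = (2202 × 1757) / (1515 × 215) = 3868914 / 325725 = 11.87785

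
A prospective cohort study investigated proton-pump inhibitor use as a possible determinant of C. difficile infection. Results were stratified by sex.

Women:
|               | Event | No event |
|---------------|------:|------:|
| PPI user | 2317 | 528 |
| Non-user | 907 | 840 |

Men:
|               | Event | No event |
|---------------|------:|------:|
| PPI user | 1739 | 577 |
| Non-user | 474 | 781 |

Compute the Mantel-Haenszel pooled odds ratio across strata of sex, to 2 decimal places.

OR_MH = Σ(aᵢdᵢ/nᵢ) / Σ(bᵢcᵢ/nᵢ), where nᵢ is the stratum total.
Stratum 1 (Women): n = 4592; a·d/n = 2317·840/4592 = 423.8415; b·c/n = 528·907/4592 = 104.2892
Stratum 2 (Men): n = 3571; a·d/n = 1739·781/3571 = 380.3302; b·c/n = 577·474/3571 = 76.5886
OR_MH = (423.8415 + 380.3302) / (104.2892 + 76.5886) = 804.1716 / 180.8778 = 4.44594

4.45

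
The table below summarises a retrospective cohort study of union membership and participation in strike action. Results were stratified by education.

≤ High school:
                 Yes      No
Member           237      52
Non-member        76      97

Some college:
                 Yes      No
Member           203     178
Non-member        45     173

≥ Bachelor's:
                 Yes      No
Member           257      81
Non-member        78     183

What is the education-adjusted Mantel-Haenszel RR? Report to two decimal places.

2.29

RR_MH = Σ(aᵢ·n₀ᵢ/nᵢ) / Σ(cᵢ·n₁ᵢ/nᵢ), with n₁ᵢ = aᵢ+bᵢ (exposed), n₀ᵢ = cᵢ+dᵢ (unexposed), nᵢ = n₁ᵢ+n₀ᵢ.
Stratum 1 (≤ High school): n₁ = 289, n₀ = 173, n = 462; a·n₀/n = 237·173/462 = 88.7468; c·n₁/n = 76·289/462 = 47.5411
Stratum 2 (Some college): n₁ = 381, n₀ = 218, n = 599; a·n₀/n = 203·218/599 = 73.8798; c·n₁/n = 45·381/599 = 28.6227
Stratum 3 (≥ Bachelor's): n₁ = 338, n₀ = 261, n = 599; a·n₀/n = 257·261/599 = 111.9816; c·n₁/n = 78·338/599 = 44.0134
RR_MH = (88.7468 + 73.8798 + 111.9816) / (47.5411 + 28.6227 + 44.0134) = 274.6082 / 120.1772 = 2.28503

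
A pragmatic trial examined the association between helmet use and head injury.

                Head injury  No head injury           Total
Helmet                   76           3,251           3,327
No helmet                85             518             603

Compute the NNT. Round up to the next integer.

Risk in treated group = 76/3327 = 0.02284; risk in control = 85/603 = 0.14096.
Absolute risk reduction = 0.14096 − 0.02284 = 0.11812
NNT = 1 / ARR = 1 / 0.11812 = 8.466 → round up → 9

9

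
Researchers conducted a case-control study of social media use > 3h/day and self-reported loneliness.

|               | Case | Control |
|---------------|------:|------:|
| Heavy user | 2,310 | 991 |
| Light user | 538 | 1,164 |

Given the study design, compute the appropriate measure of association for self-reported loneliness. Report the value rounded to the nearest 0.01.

Cells: a = 2310, b = 991, c = 538, d = 1164.
This is a case-control study: participants were sampled on outcome status, so risks in the source population cannot be estimated directly — relative risk is not valid here. The odds ratio is the appropriate measure.
OR = (a·d)/(b·c) = (2310 × 1164) / (991 × 538) = 2688840 / 533158 = 5.04323

5.04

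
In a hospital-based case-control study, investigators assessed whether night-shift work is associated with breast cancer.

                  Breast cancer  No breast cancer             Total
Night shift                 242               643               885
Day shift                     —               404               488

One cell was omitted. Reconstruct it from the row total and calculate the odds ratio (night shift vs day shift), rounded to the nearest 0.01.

1.81

The missing cell is in the unexposed row: 488 − 404 = 84.
So a = 242, b = 643, c = 84, d = 404.
OR = (a·d)/(b·c) = (242 × 404) / (643 × 84) = 97768 / 54012 = 1.81012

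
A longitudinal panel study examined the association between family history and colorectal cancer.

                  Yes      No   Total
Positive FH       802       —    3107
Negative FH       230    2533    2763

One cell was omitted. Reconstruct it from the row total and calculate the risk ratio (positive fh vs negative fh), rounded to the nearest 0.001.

3.101

The missing cell is in the exposed row: 3107 − 802 = 2305.
So a = 802, b = 2305, c = 230, d = 2533.
RR = [a/(a+b)] / [c/(c+d)] = (802/3107) / (230/2763) = 0.25813/0.08324 = 3.10089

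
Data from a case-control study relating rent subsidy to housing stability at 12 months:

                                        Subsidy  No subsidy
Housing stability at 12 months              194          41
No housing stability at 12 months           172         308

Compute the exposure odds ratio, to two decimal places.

Reading the table with exposure as columns: a = 194 (Subsidy, case), b = 172 (Subsidy, non-case), c = 41 (No subsidy, case), d = 308.
OR = (a·d)/(b·c) = (194 × 308) / (172 × 41) = 59752 / 7052 = 8.47306
The odds of housing stability at 12 months are about 8.47 times as high in the subsidy group.

8.47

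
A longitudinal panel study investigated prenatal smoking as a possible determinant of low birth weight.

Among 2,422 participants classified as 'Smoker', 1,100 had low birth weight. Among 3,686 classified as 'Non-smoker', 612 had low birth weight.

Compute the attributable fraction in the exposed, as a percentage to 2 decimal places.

63.44

From the description: a = 1100, b = 1322, c = 612, d = 3074.
Risk in exposed = 1100/2422 = 0.45417; risk in unexposed = 612/3686 = 0.16603.
RR = 0.45417/0.16603 = 2.73541
AR% = (RR − 1)/RR × 100 = (2.73541 − 1)/2.73541 × 100 = 63.4424%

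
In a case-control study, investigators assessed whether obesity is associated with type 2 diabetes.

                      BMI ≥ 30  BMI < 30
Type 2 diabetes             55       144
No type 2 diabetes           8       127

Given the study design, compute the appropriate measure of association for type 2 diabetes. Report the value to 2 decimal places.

6.06

Reading the table with exposure as columns: a = 55 (BMI ≥ 30, case), b = 8 (BMI ≥ 30, non-case), c = 144 (BMI < 30, case), d = 127.
This is a case-control study: participants were sampled on outcome status, so risks in the source population cannot be estimated directly — relative risk is not valid here. The odds ratio is the appropriate measure.
OR = (a·d)/(b·c) = (55 × 127) / (8 × 144) = 6985 / 1152 = 6.06337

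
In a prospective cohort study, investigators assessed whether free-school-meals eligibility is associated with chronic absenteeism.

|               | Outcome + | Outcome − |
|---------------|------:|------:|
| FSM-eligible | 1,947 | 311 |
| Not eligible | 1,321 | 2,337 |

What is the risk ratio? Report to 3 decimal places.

2.388

Cells: a = 1947, b = 311, c = 1321, d = 2337.
Risk in exposed = 1947/2258 = 0.86227; risk in unexposed = 1321/3658 = 0.36113.
RR = 0.86227 / 0.36113 = 2.38772
The risk among the exposed is 2.39 times that among the unexposed.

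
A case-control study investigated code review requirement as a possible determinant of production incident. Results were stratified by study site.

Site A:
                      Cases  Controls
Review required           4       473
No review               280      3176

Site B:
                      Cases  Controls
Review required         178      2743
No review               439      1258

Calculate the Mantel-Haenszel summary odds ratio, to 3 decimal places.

0.176

OR_MH = Σ(aᵢdᵢ/nᵢ) / Σ(bᵢcᵢ/nᵢ), where nᵢ is the stratum total.
Stratum 1 (Site A): n = 3933; a·d/n = 4·3176/3933 = 3.2301; b·c/n = 473·280/3933 = 33.6740
Stratum 2 (Site B): n = 4618; a·d/n = 178·1258/4618 = 48.4894; b·c/n = 2743·439/4618 = 260.7573
OR_MH = (3.2301 + 48.4894) / (33.6740 + 260.7573) = 51.7195 / 294.4313 = 0.17566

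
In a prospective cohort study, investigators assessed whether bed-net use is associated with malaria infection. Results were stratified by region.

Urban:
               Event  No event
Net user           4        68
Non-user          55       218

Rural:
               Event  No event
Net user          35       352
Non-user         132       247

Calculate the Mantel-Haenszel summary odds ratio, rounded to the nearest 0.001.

OR_MH = Σ(aᵢdᵢ/nᵢ) / Σ(bᵢcᵢ/nᵢ), where nᵢ is the stratum total.
Stratum 1 (Urban): n = 345; a·d/n = 4·218/345 = 2.5275; b·c/n = 68·55/345 = 10.8406
Stratum 2 (Rural): n = 766; a·d/n = 35·247/766 = 11.2859; b·c/n = 352·132/766 = 60.6580
OR_MH = (2.5275 + 11.2859) / (10.8406 + 60.6580) = 13.8134 / 71.4985 = 0.19320

0.193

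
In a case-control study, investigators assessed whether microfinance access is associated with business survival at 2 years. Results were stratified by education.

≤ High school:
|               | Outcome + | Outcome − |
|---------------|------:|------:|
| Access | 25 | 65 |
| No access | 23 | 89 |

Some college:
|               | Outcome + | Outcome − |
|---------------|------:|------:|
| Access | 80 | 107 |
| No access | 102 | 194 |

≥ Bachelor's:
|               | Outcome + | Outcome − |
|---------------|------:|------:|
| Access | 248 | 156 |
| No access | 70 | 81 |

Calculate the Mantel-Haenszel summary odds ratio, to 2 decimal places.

OR_MH = Σ(aᵢdᵢ/nᵢ) / Σ(bᵢcᵢ/nᵢ), where nᵢ is the stratum total.
Stratum 1 (≤ High school): n = 202; a·d/n = 25·89/202 = 11.0149; b·c/n = 65·23/202 = 7.4010
Stratum 2 (Some college): n = 483; a·d/n = 80·194/483 = 32.1325; b·c/n = 107·102/483 = 22.5963
Stratum 3 (≥ Bachelor's): n = 555; a·d/n = 248·81/555 = 36.1946; b·c/n = 156·70/555 = 19.6757
OR_MH = (11.0149 + 32.1325 + 36.1946) / (7.4010 + 22.5963 + 19.6757) = 79.3420 / 49.6729 = 1.59729

1.60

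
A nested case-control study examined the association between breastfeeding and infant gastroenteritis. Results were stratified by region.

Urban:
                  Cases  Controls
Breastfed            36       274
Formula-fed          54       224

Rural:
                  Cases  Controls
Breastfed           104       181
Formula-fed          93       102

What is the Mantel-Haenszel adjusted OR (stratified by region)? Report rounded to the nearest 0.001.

0.595

OR_MH = Σ(aᵢdᵢ/nᵢ) / Σ(bᵢcᵢ/nᵢ), where nᵢ is the stratum total.
Stratum 1 (Urban): n = 588; a·d/n = 36·224/588 = 13.7143; b·c/n = 274·54/588 = 25.1633
Stratum 2 (Rural): n = 480; a·d/n = 104·102/480 = 22.1000; b·c/n = 181·93/480 = 35.0688
OR_MH = (13.7143 + 22.1000) / (25.1633 + 35.0688) = 35.8143 / 60.2320 = 0.59461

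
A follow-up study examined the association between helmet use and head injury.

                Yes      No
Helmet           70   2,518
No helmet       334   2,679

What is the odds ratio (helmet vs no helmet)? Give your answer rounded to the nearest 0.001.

0.223

Cells: a = 70, b = 2518, c = 334, d = 2679.
OR = (a·d)/(b·c) = (70 × 2679) / (2518 × 334) = 187530 / 841012 = 0.22298
Exposure is associated with lower odds of head injury (OR = 0.22 < 1).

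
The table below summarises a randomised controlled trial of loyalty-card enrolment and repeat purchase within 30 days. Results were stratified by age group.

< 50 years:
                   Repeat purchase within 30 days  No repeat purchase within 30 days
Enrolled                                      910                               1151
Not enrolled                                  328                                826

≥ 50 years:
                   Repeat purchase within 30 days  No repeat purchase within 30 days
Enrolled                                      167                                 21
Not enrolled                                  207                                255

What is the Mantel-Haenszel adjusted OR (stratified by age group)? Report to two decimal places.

OR_MH = Σ(aᵢdᵢ/nᵢ) / Σ(bᵢcᵢ/nᵢ), where nᵢ is the stratum total.
Stratum 1 (< 50 years): n = 3215; a·d/n = 910·826/3215 = 233.7978; b·c/n = 1151·328/3215 = 117.4271
Stratum 2 (≥ 50 years): n = 650; a·d/n = 167·255/650 = 65.5154; b·c/n = 21·207/650 = 6.6877
OR_MH = (233.7978 + 65.5154) / (117.4271 + 6.6877) = 299.3132 / 124.1148 = 2.41158

2.41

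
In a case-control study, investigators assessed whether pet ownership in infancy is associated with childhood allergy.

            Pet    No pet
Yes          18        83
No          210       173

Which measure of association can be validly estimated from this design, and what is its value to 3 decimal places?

0.179

Reading the table with exposure as columns: a = 18 (Pet, case), b = 210 (Pet, non-case), c = 83 (No pet, case), d = 173.
This is a case-control study: participants were sampled on outcome status, so risks in the source population cannot be estimated directly — relative risk is not valid here. The odds ratio is the appropriate measure.
OR = (a·d)/(b·c) = (18 × 173) / (210 × 83) = 3114 / 17430 = 0.17866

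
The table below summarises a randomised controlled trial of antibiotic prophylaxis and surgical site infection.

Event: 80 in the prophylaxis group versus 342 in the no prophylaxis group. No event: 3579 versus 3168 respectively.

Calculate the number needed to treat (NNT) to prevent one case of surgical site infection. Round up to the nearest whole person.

14

Risk in treated group = 80/3659 = 0.02186; risk in control = 342/3510 = 0.09744.
Absolute risk reduction = 0.09744 − 0.02186 = 0.07557
NNT = 1 / ARR = 1 / 0.07557 = 13.232 → round up → 14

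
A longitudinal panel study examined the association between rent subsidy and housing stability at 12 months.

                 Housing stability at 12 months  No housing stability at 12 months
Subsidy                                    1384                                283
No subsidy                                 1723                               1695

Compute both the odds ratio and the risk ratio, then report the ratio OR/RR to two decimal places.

2.92

Cells: a = 1384, b = 283, c = 1723, d = 1695.
OR = (1384·1695)/(283·1723) = 2345880/487609 = 4.81099
Risk in exposed = 1384/1667 = 0.83023; risk in unexposed = 1723/3418 = 0.50410; RR = 1.64698
OR/RR = 4.81099 / 1.64698 = 2.92110
The outcome is not rare, so the OR lies further from 1 than the RR.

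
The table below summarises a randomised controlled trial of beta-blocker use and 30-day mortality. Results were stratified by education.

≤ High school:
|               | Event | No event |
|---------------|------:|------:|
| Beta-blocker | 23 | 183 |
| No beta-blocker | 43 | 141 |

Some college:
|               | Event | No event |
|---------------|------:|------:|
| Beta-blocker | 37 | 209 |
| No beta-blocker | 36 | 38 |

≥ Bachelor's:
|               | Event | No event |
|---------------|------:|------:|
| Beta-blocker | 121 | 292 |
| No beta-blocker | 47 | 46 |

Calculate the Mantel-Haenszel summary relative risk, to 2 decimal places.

RR_MH = Σ(aᵢ·n₀ᵢ/nᵢ) / Σ(cᵢ·n₁ᵢ/nᵢ), with n₁ᵢ = aᵢ+bᵢ (exposed), n₀ᵢ = cᵢ+dᵢ (unexposed), nᵢ = n₁ᵢ+n₀ᵢ.
Stratum 1 (≤ High school): n₁ = 206, n₀ = 184, n = 390; a·n₀/n = 23·184/390 = 10.8513; c·n₁/n = 43·206/390 = 22.7128
Stratum 2 (Some college): n₁ = 246, n₀ = 74, n = 320; a·n₀/n = 37·74/320 = 8.5563; c·n₁/n = 36·246/320 = 27.6750
Stratum 3 (≥ Bachelor's): n₁ = 413, n₀ = 93, n = 506; a·n₀/n = 121·93/506 = 22.2391; c·n₁/n = 47·413/506 = 38.3617
RR_MH = (10.8513 + 8.5563 + 22.2391) / (22.7128 + 27.6750 + 38.3617) = 41.6467 / 88.7495 = 0.46926

0.47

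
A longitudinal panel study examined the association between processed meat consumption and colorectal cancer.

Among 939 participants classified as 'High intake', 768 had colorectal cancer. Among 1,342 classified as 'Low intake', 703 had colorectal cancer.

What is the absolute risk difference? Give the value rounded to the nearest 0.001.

From the description: a = 768, b = 171, c = 703, d = 639.
Risk in exposed = 768/939 = 0.817891; risk in unexposed = 703/1342 = 0.523845.
Risk difference = 0.817891 − 0.523845 = 0.294046

0.294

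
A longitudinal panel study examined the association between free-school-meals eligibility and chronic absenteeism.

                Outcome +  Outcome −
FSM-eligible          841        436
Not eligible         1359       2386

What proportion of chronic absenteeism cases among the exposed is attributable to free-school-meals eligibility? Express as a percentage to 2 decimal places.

Cells: a = 841, b = 436, c = 1359, d = 2386.
Risk in exposed = 841/1277 = 0.65857; risk in unexposed = 1359/3745 = 0.36288.
RR = 0.65857/0.36288 = 1.81484
AR% = (RR − 1)/RR × 100 = (1.81484 − 1)/1.81484 × 100 = 44.8986%

44.90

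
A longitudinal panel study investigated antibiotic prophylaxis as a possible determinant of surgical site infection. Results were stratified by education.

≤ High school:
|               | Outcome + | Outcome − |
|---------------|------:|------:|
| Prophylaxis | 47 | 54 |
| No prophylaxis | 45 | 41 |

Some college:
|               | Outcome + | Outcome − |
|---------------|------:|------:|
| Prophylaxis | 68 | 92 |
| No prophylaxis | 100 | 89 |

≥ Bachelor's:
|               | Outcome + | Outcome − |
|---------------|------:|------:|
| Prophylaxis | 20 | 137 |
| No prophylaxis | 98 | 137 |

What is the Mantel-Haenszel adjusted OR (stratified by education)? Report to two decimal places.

0.47

OR_MH = Σ(aᵢdᵢ/nᵢ) / Σ(bᵢcᵢ/nᵢ), where nᵢ is the stratum total.
Stratum 1 (≤ High school): n = 187; a·d/n = 47·41/187 = 10.3048; b·c/n = 54·45/187 = 12.9947
Stratum 2 (Some college): n = 349; a·d/n = 68·89/349 = 17.3410; b·c/n = 92·100/349 = 26.3610
Stratum 3 (≥ Bachelor's): n = 392; a·d/n = 20·137/392 = 6.9898; b·c/n = 137·98/392 = 34.2500
OR_MH = (10.3048 + 17.3410 + 6.9898) / (12.9947 + 26.3610 + 34.2500) = 34.6356 / 73.6057 = 0.47056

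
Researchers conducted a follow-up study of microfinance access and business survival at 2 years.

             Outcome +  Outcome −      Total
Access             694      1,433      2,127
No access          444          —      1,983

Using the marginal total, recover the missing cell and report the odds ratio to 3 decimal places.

1.679

The missing cell is in the unexposed row: 1983 − 444 = 1539.
So a = 694, b = 1433, c = 444, d = 1539.
OR = (a·d)/(b·c) = (694 × 1539) / (1433 × 444) = 1068066 / 636252 = 1.67868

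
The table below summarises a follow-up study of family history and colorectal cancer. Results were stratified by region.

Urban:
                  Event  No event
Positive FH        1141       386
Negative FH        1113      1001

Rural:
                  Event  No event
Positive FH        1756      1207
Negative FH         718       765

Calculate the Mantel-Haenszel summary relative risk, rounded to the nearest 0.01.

1.32

RR_MH = Σ(aᵢ·n₀ᵢ/nᵢ) / Σ(cᵢ·n₁ᵢ/nᵢ), with n₁ᵢ = aᵢ+bᵢ (exposed), n₀ᵢ = cᵢ+dᵢ (unexposed), nᵢ = n₁ᵢ+n₀ᵢ.
Stratum 1 (Urban): n₁ = 1527, n₀ = 2114, n = 3641; a·n₀/n = 1141·2114/3641 = 662.4757; c·n₁/n = 1113·1527/3641 = 466.7814
Stratum 2 (Rural): n₁ = 2963, n₀ = 1483, n = 4446; a·n₀/n = 1756·1483/4446 = 585.7283; c·n₁/n = 718·2963/4446 = 478.5052
RR_MH = (662.4757 + 585.7283) / (466.7814 + 478.5052) = 1248.2040 / 945.2866 = 1.32045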